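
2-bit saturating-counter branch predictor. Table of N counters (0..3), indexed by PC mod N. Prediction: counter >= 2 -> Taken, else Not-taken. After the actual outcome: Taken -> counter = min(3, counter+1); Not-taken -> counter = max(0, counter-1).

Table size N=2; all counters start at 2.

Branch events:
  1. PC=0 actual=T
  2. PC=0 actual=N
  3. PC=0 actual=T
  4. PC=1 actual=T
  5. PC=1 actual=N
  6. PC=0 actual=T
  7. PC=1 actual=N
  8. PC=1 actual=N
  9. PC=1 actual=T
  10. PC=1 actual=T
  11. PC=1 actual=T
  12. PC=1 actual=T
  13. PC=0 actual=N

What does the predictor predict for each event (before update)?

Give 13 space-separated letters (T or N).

Ev 1: PC=0 idx=0 pred=T actual=T -> ctr[0]=3
Ev 2: PC=0 idx=0 pred=T actual=N -> ctr[0]=2
Ev 3: PC=0 idx=0 pred=T actual=T -> ctr[0]=3
Ev 4: PC=1 idx=1 pred=T actual=T -> ctr[1]=3
Ev 5: PC=1 idx=1 pred=T actual=N -> ctr[1]=2
Ev 6: PC=0 idx=0 pred=T actual=T -> ctr[0]=3
Ev 7: PC=1 idx=1 pred=T actual=N -> ctr[1]=1
Ev 8: PC=1 idx=1 pred=N actual=N -> ctr[1]=0
Ev 9: PC=1 idx=1 pred=N actual=T -> ctr[1]=1
Ev 10: PC=1 idx=1 pred=N actual=T -> ctr[1]=2
Ev 11: PC=1 idx=1 pred=T actual=T -> ctr[1]=3
Ev 12: PC=1 idx=1 pred=T actual=T -> ctr[1]=3
Ev 13: PC=0 idx=0 pred=T actual=N -> ctr[0]=2

Answer: T T T T T T T N N N T T T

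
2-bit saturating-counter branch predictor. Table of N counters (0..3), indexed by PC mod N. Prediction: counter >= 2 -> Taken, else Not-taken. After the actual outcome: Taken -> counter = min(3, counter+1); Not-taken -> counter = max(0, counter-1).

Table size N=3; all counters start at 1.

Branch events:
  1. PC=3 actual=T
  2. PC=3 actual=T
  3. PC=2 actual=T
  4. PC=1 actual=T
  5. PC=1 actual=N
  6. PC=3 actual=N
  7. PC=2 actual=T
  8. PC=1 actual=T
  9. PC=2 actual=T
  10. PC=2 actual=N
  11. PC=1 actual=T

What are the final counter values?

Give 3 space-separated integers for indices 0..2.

Answer: 2 3 2

Derivation:
Ev 1: PC=3 idx=0 pred=N actual=T -> ctr[0]=2
Ev 2: PC=3 idx=0 pred=T actual=T -> ctr[0]=3
Ev 3: PC=2 idx=2 pred=N actual=T -> ctr[2]=2
Ev 4: PC=1 idx=1 pred=N actual=T -> ctr[1]=2
Ev 5: PC=1 idx=1 pred=T actual=N -> ctr[1]=1
Ev 6: PC=3 idx=0 pred=T actual=N -> ctr[0]=2
Ev 7: PC=2 idx=2 pred=T actual=T -> ctr[2]=3
Ev 8: PC=1 idx=1 pred=N actual=T -> ctr[1]=2
Ev 9: PC=2 idx=2 pred=T actual=T -> ctr[2]=3
Ev 10: PC=2 idx=2 pred=T actual=N -> ctr[2]=2
Ev 11: PC=1 idx=1 pred=T actual=T -> ctr[1]=3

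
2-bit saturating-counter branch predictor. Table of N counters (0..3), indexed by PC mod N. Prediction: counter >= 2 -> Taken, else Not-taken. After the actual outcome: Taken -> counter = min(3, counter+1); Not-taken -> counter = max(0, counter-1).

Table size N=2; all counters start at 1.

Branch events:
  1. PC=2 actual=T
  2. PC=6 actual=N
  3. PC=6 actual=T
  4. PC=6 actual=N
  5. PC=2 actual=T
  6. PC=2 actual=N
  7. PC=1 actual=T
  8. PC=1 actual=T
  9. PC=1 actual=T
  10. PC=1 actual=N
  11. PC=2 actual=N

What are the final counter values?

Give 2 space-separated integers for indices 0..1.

Ev 1: PC=2 idx=0 pred=N actual=T -> ctr[0]=2
Ev 2: PC=6 idx=0 pred=T actual=N -> ctr[0]=1
Ev 3: PC=6 idx=0 pred=N actual=T -> ctr[0]=2
Ev 4: PC=6 idx=0 pred=T actual=N -> ctr[0]=1
Ev 5: PC=2 idx=0 pred=N actual=T -> ctr[0]=2
Ev 6: PC=2 idx=0 pred=T actual=N -> ctr[0]=1
Ev 7: PC=1 idx=1 pred=N actual=T -> ctr[1]=2
Ev 8: PC=1 idx=1 pred=T actual=T -> ctr[1]=3
Ev 9: PC=1 idx=1 pred=T actual=T -> ctr[1]=3
Ev 10: PC=1 idx=1 pred=T actual=N -> ctr[1]=2
Ev 11: PC=2 idx=0 pred=N actual=N -> ctr[0]=0

Answer: 0 2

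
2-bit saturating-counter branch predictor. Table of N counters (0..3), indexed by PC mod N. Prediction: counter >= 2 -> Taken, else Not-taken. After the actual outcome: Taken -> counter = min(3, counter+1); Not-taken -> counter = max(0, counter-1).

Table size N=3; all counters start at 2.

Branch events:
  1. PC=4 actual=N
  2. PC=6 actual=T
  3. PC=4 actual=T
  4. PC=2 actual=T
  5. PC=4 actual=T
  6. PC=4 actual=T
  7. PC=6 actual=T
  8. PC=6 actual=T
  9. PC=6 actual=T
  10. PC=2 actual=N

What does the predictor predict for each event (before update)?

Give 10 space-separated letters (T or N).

Answer: T T N T T T T T T T

Derivation:
Ev 1: PC=4 idx=1 pred=T actual=N -> ctr[1]=1
Ev 2: PC=6 idx=0 pred=T actual=T -> ctr[0]=3
Ev 3: PC=4 idx=1 pred=N actual=T -> ctr[1]=2
Ev 4: PC=2 idx=2 pred=T actual=T -> ctr[2]=3
Ev 5: PC=4 idx=1 pred=T actual=T -> ctr[1]=3
Ev 6: PC=4 idx=1 pred=T actual=T -> ctr[1]=3
Ev 7: PC=6 idx=0 pred=T actual=T -> ctr[0]=3
Ev 8: PC=6 idx=0 pred=T actual=T -> ctr[0]=3
Ev 9: PC=6 idx=0 pred=T actual=T -> ctr[0]=3
Ev 10: PC=2 idx=2 pred=T actual=N -> ctr[2]=2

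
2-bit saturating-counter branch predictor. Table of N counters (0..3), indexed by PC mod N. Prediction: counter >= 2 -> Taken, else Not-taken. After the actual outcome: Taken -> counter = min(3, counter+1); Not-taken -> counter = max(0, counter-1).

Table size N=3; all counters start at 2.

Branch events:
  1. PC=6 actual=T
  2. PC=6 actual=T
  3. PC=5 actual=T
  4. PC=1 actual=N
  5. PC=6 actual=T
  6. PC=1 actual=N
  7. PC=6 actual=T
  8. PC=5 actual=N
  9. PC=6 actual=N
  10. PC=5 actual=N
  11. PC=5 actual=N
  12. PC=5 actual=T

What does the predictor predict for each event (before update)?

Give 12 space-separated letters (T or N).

Answer: T T T T T N T T T T N N

Derivation:
Ev 1: PC=6 idx=0 pred=T actual=T -> ctr[0]=3
Ev 2: PC=6 idx=0 pred=T actual=T -> ctr[0]=3
Ev 3: PC=5 idx=2 pred=T actual=T -> ctr[2]=3
Ev 4: PC=1 idx=1 pred=T actual=N -> ctr[1]=1
Ev 5: PC=6 idx=0 pred=T actual=T -> ctr[0]=3
Ev 6: PC=1 idx=1 pred=N actual=N -> ctr[1]=0
Ev 7: PC=6 idx=0 pred=T actual=T -> ctr[0]=3
Ev 8: PC=5 idx=2 pred=T actual=N -> ctr[2]=2
Ev 9: PC=6 idx=0 pred=T actual=N -> ctr[0]=2
Ev 10: PC=5 idx=2 pred=T actual=N -> ctr[2]=1
Ev 11: PC=5 idx=2 pred=N actual=N -> ctr[2]=0
Ev 12: PC=5 idx=2 pred=N actual=T -> ctr[2]=1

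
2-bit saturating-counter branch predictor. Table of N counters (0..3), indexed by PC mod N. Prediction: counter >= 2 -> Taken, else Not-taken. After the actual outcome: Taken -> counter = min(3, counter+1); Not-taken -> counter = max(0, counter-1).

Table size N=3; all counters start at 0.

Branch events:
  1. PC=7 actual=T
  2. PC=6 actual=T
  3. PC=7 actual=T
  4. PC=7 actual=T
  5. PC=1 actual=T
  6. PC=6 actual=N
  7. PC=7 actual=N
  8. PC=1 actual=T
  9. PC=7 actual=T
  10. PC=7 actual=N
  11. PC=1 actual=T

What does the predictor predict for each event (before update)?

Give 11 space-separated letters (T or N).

Answer: N N N T T N T T T T T

Derivation:
Ev 1: PC=7 idx=1 pred=N actual=T -> ctr[1]=1
Ev 2: PC=6 idx=0 pred=N actual=T -> ctr[0]=1
Ev 3: PC=7 idx=1 pred=N actual=T -> ctr[1]=2
Ev 4: PC=7 idx=1 pred=T actual=T -> ctr[1]=3
Ev 5: PC=1 idx=1 pred=T actual=T -> ctr[1]=3
Ev 6: PC=6 idx=0 pred=N actual=N -> ctr[0]=0
Ev 7: PC=7 idx=1 pred=T actual=N -> ctr[1]=2
Ev 8: PC=1 idx=1 pred=T actual=T -> ctr[1]=3
Ev 9: PC=7 idx=1 pred=T actual=T -> ctr[1]=3
Ev 10: PC=7 idx=1 pred=T actual=N -> ctr[1]=2
Ev 11: PC=1 idx=1 pred=T actual=T -> ctr[1]=3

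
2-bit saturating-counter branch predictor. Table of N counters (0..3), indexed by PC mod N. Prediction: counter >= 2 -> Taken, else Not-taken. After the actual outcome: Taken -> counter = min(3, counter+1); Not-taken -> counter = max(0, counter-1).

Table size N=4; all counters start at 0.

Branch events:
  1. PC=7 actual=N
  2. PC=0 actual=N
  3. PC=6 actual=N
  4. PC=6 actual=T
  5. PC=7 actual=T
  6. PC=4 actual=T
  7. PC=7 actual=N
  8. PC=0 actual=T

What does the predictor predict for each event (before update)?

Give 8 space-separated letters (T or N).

Answer: N N N N N N N N

Derivation:
Ev 1: PC=7 idx=3 pred=N actual=N -> ctr[3]=0
Ev 2: PC=0 idx=0 pred=N actual=N -> ctr[0]=0
Ev 3: PC=6 idx=2 pred=N actual=N -> ctr[2]=0
Ev 4: PC=6 idx=2 pred=N actual=T -> ctr[2]=1
Ev 5: PC=7 idx=3 pred=N actual=T -> ctr[3]=1
Ev 6: PC=4 idx=0 pred=N actual=T -> ctr[0]=1
Ev 7: PC=7 idx=3 pred=N actual=N -> ctr[3]=0
Ev 8: PC=0 idx=0 pred=N actual=T -> ctr[0]=2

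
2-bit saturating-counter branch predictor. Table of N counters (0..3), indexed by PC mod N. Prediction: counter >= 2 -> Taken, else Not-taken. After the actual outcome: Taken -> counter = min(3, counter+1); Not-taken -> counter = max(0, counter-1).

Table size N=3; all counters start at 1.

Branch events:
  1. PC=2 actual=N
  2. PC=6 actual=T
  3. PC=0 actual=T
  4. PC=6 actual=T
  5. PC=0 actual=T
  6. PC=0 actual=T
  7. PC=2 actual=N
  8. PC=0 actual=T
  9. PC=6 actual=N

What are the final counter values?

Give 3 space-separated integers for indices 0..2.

Answer: 2 1 0

Derivation:
Ev 1: PC=2 idx=2 pred=N actual=N -> ctr[2]=0
Ev 2: PC=6 idx=0 pred=N actual=T -> ctr[0]=2
Ev 3: PC=0 idx=0 pred=T actual=T -> ctr[0]=3
Ev 4: PC=6 idx=0 pred=T actual=T -> ctr[0]=3
Ev 5: PC=0 idx=0 pred=T actual=T -> ctr[0]=3
Ev 6: PC=0 idx=0 pred=T actual=T -> ctr[0]=3
Ev 7: PC=2 idx=2 pred=N actual=N -> ctr[2]=0
Ev 8: PC=0 idx=0 pred=T actual=T -> ctr[0]=3
Ev 9: PC=6 idx=0 pred=T actual=N -> ctr[0]=2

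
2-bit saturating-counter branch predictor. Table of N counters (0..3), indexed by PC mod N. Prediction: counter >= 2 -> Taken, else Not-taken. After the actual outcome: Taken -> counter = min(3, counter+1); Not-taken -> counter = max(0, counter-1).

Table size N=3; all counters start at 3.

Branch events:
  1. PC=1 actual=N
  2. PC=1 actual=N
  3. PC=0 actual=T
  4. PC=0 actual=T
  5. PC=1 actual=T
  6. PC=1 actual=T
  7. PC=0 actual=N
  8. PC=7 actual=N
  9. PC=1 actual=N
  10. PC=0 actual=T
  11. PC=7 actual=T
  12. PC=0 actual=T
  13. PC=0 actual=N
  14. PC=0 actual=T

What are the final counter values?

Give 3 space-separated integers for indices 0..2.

Ev 1: PC=1 idx=1 pred=T actual=N -> ctr[1]=2
Ev 2: PC=1 idx=1 pred=T actual=N -> ctr[1]=1
Ev 3: PC=0 idx=0 pred=T actual=T -> ctr[0]=3
Ev 4: PC=0 idx=0 pred=T actual=T -> ctr[0]=3
Ev 5: PC=1 idx=1 pred=N actual=T -> ctr[1]=2
Ev 6: PC=1 idx=1 pred=T actual=T -> ctr[1]=3
Ev 7: PC=0 idx=0 pred=T actual=N -> ctr[0]=2
Ev 8: PC=7 idx=1 pred=T actual=N -> ctr[1]=2
Ev 9: PC=1 idx=1 pred=T actual=N -> ctr[1]=1
Ev 10: PC=0 idx=0 pred=T actual=T -> ctr[0]=3
Ev 11: PC=7 idx=1 pred=N actual=T -> ctr[1]=2
Ev 12: PC=0 idx=0 pred=T actual=T -> ctr[0]=3
Ev 13: PC=0 idx=0 pred=T actual=N -> ctr[0]=2
Ev 14: PC=0 idx=0 pred=T actual=T -> ctr[0]=3

Answer: 3 2 3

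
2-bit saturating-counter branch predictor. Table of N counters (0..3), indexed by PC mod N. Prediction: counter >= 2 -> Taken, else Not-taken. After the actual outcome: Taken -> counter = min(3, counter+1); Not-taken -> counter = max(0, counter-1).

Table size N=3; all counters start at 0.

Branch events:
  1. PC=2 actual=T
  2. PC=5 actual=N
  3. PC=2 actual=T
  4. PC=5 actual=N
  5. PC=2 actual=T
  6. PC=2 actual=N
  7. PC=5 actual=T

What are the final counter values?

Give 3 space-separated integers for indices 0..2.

Ev 1: PC=2 idx=2 pred=N actual=T -> ctr[2]=1
Ev 2: PC=5 idx=2 pred=N actual=N -> ctr[2]=0
Ev 3: PC=2 idx=2 pred=N actual=T -> ctr[2]=1
Ev 4: PC=5 idx=2 pred=N actual=N -> ctr[2]=0
Ev 5: PC=2 idx=2 pred=N actual=T -> ctr[2]=1
Ev 6: PC=2 idx=2 pred=N actual=N -> ctr[2]=0
Ev 7: PC=5 idx=2 pred=N actual=T -> ctr[2]=1

Answer: 0 0 1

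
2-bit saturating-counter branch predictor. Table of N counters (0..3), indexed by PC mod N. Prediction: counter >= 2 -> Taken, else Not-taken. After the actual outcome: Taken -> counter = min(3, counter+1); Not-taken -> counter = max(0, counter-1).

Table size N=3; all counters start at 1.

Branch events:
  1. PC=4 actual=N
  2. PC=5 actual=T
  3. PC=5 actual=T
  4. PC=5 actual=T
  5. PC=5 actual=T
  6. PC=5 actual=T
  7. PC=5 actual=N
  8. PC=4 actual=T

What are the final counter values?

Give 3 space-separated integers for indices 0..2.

Answer: 1 1 2

Derivation:
Ev 1: PC=4 idx=1 pred=N actual=N -> ctr[1]=0
Ev 2: PC=5 idx=2 pred=N actual=T -> ctr[2]=2
Ev 3: PC=5 idx=2 pred=T actual=T -> ctr[2]=3
Ev 4: PC=5 idx=2 pred=T actual=T -> ctr[2]=3
Ev 5: PC=5 idx=2 pred=T actual=T -> ctr[2]=3
Ev 6: PC=5 idx=2 pred=T actual=T -> ctr[2]=3
Ev 7: PC=5 idx=2 pred=T actual=N -> ctr[2]=2
Ev 8: PC=4 idx=1 pred=N actual=T -> ctr[1]=1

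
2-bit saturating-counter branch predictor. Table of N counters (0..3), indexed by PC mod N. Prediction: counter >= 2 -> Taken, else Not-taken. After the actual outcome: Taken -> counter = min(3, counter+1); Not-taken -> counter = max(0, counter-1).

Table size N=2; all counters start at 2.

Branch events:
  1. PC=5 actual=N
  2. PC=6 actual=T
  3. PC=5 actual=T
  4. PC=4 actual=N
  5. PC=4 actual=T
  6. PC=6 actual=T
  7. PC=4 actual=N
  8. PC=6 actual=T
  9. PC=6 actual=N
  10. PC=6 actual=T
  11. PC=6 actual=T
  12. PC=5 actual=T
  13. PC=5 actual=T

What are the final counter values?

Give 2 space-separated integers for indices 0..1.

Ev 1: PC=5 idx=1 pred=T actual=N -> ctr[1]=1
Ev 2: PC=6 idx=0 pred=T actual=T -> ctr[0]=3
Ev 3: PC=5 idx=1 pred=N actual=T -> ctr[1]=2
Ev 4: PC=4 idx=0 pred=T actual=N -> ctr[0]=2
Ev 5: PC=4 idx=0 pred=T actual=T -> ctr[0]=3
Ev 6: PC=6 idx=0 pred=T actual=T -> ctr[0]=3
Ev 7: PC=4 idx=0 pred=T actual=N -> ctr[0]=2
Ev 8: PC=6 idx=0 pred=T actual=T -> ctr[0]=3
Ev 9: PC=6 idx=0 pred=T actual=N -> ctr[0]=2
Ev 10: PC=6 idx=0 pred=T actual=T -> ctr[0]=3
Ev 11: PC=6 idx=0 pred=T actual=T -> ctr[0]=3
Ev 12: PC=5 idx=1 pred=T actual=T -> ctr[1]=3
Ev 13: PC=5 idx=1 pred=T actual=T -> ctr[1]=3

Answer: 3 3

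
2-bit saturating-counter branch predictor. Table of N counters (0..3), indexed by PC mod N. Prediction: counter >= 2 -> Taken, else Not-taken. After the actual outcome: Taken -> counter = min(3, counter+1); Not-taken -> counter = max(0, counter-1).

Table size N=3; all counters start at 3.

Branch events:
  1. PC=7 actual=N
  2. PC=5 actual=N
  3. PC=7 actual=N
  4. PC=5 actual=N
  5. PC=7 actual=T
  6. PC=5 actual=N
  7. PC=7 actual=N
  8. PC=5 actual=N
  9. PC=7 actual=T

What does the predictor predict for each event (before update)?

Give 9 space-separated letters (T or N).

Ev 1: PC=7 idx=1 pred=T actual=N -> ctr[1]=2
Ev 2: PC=5 idx=2 pred=T actual=N -> ctr[2]=2
Ev 3: PC=7 idx=1 pred=T actual=N -> ctr[1]=1
Ev 4: PC=5 idx=2 pred=T actual=N -> ctr[2]=1
Ev 5: PC=7 idx=1 pred=N actual=T -> ctr[1]=2
Ev 6: PC=5 idx=2 pred=N actual=N -> ctr[2]=0
Ev 7: PC=7 idx=1 pred=T actual=N -> ctr[1]=1
Ev 8: PC=5 idx=2 pred=N actual=N -> ctr[2]=0
Ev 9: PC=7 idx=1 pred=N actual=T -> ctr[1]=2

Answer: T T T T N N T N N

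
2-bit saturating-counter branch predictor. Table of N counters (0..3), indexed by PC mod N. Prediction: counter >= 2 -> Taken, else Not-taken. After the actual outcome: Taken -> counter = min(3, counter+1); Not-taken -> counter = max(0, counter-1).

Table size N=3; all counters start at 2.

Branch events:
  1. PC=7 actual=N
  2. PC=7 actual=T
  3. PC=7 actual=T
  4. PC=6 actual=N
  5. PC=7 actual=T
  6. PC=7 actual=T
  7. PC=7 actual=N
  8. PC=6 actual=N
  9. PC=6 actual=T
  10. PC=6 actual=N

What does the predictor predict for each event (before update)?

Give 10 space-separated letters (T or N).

Answer: T N T T T T T N N N

Derivation:
Ev 1: PC=7 idx=1 pred=T actual=N -> ctr[1]=1
Ev 2: PC=7 idx=1 pred=N actual=T -> ctr[1]=2
Ev 3: PC=7 idx=1 pred=T actual=T -> ctr[1]=3
Ev 4: PC=6 idx=0 pred=T actual=N -> ctr[0]=1
Ev 5: PC=7 idx=1 pred=T actual=T -> ctr[1]=3
Ev 6: PC=7 idx=1 pred=T actual=T -> ctr[1]=3
Ev 7: PC=7 idx=1 pred=T actual=N -> ctr[1]=2
Ev 8: PC=6 idx=0 pred=N actual=N -> ctr[0]=0
Ev 9: PC=6 idx=0 pred=N actual=T -> ctr[0]=1
Ev 10: PC=6 idx=0 pred=N actual=N -> ctr[0]=0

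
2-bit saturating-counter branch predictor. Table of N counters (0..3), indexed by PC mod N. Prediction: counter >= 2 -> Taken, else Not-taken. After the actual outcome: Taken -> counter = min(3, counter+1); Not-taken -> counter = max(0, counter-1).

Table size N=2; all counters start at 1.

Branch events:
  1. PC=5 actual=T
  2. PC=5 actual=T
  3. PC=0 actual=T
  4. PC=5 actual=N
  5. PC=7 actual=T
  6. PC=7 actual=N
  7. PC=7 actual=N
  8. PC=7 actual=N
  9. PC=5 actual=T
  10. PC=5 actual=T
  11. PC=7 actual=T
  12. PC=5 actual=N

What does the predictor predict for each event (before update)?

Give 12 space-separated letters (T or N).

Ev 1: PC=5 idx=1 pred=N actual=T -> ctr[1]=2
Ev 2: PC=5 idx=1 pred=T actual=T -> ctr[1]=3
Ev 3: PC=0 idx=0 pred=N actual=T -> ctr[0]=2
Ev 4: PC=5 idx=1 pred=T actual=N -> ctr[1]=2
Ev 5: PC=7 idx=1 pred=T actual=T -> ctr[1]=3
Ev 6: PC=7 idx=1 pred=T actual=N -> ctr[1]=2
Ev 7: PC=7 idx=1 pred=T actual=N -> ctr[1]=1
Ev 8: PC=7 idx=1 pred=N actual=N -> ctr[1]=0
Ev 9: PC=5 idx=1 pred=N actual=T -> ctr[1]=1
Ev 10: PC=5 idx=1 pred=N actual=T -> ctr[1]=2
Ev 11: PC=7 idx=1 pred=T actual=T -> ctr[1]=3
Ev 12: PC=5 idx=1 pred=T actual=N -> ctr[1]=2

Answer: N T N T T T T N N N T T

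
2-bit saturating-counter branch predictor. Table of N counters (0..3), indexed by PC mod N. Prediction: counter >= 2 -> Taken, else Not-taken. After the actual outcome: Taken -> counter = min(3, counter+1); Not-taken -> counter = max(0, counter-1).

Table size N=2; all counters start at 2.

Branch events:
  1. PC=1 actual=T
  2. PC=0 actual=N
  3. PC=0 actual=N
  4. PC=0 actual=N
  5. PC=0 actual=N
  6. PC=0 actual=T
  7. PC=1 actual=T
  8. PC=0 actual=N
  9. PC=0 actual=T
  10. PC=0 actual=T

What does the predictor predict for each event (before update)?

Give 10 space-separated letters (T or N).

Answer: T T N N N N T N N N

Derivation:
Ev 1: PC=1 idx=1 pred=T actual=T -> ctr[1]=3
Ev 2: PC=0 idx=0 pred=T actual=N -> ctr[0]=1
Ev 3: PC=0 idx=0 pred=N actual=N -> ctr[0]=0
Ev 4: PC=0 idx=0 pred=N actual=N -> ctr[0]=0
Ev 5: PC=0 idx=0 pred=N actual=N -> ctr[0]=0
Ev 6: PC=0 idx=0 pred=N actual=T -> ctr[0]=1
Ev 7: PC=1 idx=1 pred=T actual=T -> ctr[1]=3
Ev 8: PC=0 idx=0 pred=N actual=N -> ctr[0]=0
Ev 9: PC=0 idx=0 pred=N actual=T -> ctr[0]=1
Ev 10: PC=0 idx=0 pred=N actual=T -> ctr[0]=2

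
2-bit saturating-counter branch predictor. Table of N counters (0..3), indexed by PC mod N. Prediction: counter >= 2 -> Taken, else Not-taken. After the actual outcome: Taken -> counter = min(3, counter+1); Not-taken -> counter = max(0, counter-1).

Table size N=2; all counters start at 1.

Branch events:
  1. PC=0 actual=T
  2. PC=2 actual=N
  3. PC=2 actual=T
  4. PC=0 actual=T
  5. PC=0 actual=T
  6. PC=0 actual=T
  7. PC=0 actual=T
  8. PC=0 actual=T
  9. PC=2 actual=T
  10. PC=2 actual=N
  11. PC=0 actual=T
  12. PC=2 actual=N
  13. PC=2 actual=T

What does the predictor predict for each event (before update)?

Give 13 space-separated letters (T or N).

Ev 1: PC=0 idx=0 pred=N actual=T -> ctr[0]=2
Ev 2: PC=2 idx=0 pred=T actual=N -> ctr[0]=1
Ev 3: PC=2 idx=0 pred=N actual=T -> ctr[0]=2
Ev 4: PC=0 idx=0 pred=T actual=T -> ctr[0]=3
Ev 5: PC=0 idx=0 pred=T actual=T -> ctr[0]=3
Ev 6: PC=0 idx=0 pred=T actual=T -> ctr[0]=3
Ev 7: PC=0 idx=0 pred=T actual=T -> ctr[0]=3
Ev 8: PC=0 idx=0 pred=T actual=T -> ctr[0]=3
Ev 9: PC=2 idx=0 pred=T actual=T -> ctr[0]=3
Ev 10: PC=2 idx=0 pred=T actual=N -> ctr[0]=2
Ev 11: PC=0 idx=0 pred=T actual=T -> ctr[0]=3
Ev 12: PC=2 idx=0 pred=T actual=N -> ctr[0]=2
Ev 13: PC=2 idx=0 pred=T actual=T -> ctr[0]=3

Answer: N T N T T T T T T T T T T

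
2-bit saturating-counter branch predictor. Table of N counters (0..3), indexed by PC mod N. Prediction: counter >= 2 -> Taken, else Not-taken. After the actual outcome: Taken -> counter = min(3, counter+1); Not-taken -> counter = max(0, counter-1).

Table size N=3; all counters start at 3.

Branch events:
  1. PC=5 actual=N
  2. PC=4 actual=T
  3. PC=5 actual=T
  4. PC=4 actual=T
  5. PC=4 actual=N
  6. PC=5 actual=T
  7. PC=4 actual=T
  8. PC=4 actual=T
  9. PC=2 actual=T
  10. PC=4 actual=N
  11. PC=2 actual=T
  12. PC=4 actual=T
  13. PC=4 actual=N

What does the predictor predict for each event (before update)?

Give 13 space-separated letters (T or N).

Answer: T T T T T T T T T T T T T

Derivation:
Ev 1: PC=5 idx=2 pred=T actual=N -> ctr[2]=2
Ev 2: PC=4 idx=1 pred=T actual=T -> ctr[1]=3
Ev 3: PC=5 idx=2 pred=T actual=T -> ctr[2]=3
Ev 4: PC=4 idx=1 pred=T actual=T -> ctr[1]=3
Ev 5: PC=4 idx=1 pred=T actual=N -> ctr[1]=2
Ev 6: PC=5 idx=2 pred=T actual=T -> ctr[2]=3
Ev 7: PC=4 idx=1 pred=T actual=T -> ctr[1]=3
Ev 8: PC=4 idx=1 pred=T actual=T -> ctr[1]=3
Ev 9: PC=2 idx=2 pred=T actual=T -> ctr[2]=3
Ev 10: PC=4 idx=1 pred=T actual=N -> ctr[1]=2
Ev 11: PC=2 idx=2 pred=T actual=T -> ctr[2]=3
Ev 12: PC=4 idx=1 pred=T actual=T -> ctr[1]=3
Ev 13: PC=4 idx=1 pred=T actual=N -> ctr[1]=2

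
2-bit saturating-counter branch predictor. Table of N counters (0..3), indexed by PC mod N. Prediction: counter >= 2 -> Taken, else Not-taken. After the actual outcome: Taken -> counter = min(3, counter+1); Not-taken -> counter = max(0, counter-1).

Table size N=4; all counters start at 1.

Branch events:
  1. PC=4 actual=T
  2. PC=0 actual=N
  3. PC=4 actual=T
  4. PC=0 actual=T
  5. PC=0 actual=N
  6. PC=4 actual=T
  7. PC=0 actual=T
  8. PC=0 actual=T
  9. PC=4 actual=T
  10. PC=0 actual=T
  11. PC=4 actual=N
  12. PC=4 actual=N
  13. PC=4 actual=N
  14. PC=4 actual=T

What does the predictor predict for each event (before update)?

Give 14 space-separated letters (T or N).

Ev 1: PC=4 idx=0 pred=N actual=T -> ctr[0]=2
Ev 2: PC=0 idx=0 pred=T actual=N -> ctr[0]=1
Ev 3: PC=4 idx=0 pred=N actual=T -> ctr[0]=2
Ev 4: PC=0 idx=0 pred=T actual=T -> ctr[0]=3
Ev 5: PC=0 idx=0 pred=T actual=N -> ctr[0]=2
Ev 6: PC=4 idx=0 pred=T actual=T -> ctr[0]=3
Ev 7: PC=0 idx=0 pred=T actual=T -> ctr[0]=3
Ev 8: PC=0 idx=0 pred=T actual=T -> ctr[0]=3
Ev 9: PC=4 idx=0 pred=T actual=T -> ctr[0]=3
Ev 10: PC=0 idx=0 pred=T actual=T -> ctr[0]=3
Ev 11: PC=4 idx=0 pred=T actual=N -> ctr[0]=2
Ev 12: PC=4 idx=0 pred=T actual=N -> ctr[0]=1
Ev 13: PC=4 idx=0 pred=N actual=N -> ctr[0]=0
Ev 14: PC=4 idx=0 pred=N actual=T -> ctr[0]=1

Answer: N T N T T T T T T T T T N N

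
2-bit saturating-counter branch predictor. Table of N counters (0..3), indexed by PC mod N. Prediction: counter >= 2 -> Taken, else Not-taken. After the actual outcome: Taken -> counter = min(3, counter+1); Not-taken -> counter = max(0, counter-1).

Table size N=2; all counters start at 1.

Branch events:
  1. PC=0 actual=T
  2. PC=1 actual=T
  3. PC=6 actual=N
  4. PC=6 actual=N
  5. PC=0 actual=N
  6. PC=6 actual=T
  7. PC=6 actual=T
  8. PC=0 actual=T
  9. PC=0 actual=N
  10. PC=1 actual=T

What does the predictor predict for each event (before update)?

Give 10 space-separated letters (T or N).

Ev 1: PC=0 idx=0 pred=N actual=T -> ctr[0]=2
Ev 2: PC=1 idx=1 pred=N actual=T -> ctr[1]=2
Ev 3: PC=6 idx=0 pred=T actual=N -> ctr[0]=1
Ev 4: PC=6 idx=0 pred=N actual=N -> ctr[0]=0
Ev 5: PC=0 idx=0 pred=N actual=N -> ctr[0]=0
Ev 6: PC=6 idx=0 pred=N actual=T -> ctr[0]=1
Ev 7: PC=6 idx=0 pred=N actual=T -> ctr[0]=2
Ev 8: PC=0 idx=0 pred=T actual=T -> ctr[0]=3
Ev 9: PC=0 idx=0 pred=T actual=N -> ctr[0]=2
Ev 10: PC=1 idx=1 pred=T actual=T -> ctr[1]=3

Answer: N N T N N N N T T T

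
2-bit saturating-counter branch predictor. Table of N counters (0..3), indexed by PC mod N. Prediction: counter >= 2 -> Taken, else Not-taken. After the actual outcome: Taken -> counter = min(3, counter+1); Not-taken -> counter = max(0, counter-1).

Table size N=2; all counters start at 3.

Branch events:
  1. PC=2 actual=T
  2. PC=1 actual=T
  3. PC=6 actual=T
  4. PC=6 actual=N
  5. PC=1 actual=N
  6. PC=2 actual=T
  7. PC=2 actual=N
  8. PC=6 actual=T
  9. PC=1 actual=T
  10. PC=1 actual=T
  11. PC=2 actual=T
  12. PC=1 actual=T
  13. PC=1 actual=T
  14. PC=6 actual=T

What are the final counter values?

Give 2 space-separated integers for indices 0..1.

Ev 1: PC=2 idx=0 pred=T actual=T -> ctr[0]=3
Ev 2: PC=1 idx=1 pred=T actual=T -> ctr[1]=3
Ev 3: PC=6 idx=0 pred=T actual=T -> ctr[0]=3
Ev 4: PC=6 idx=0 pred=T actual=N -> ctr[0]=2
Ev 5: PC=1 idx=1 pred=T actual=N -> ctr[1]=2
Ev 6: PC=2 idx=0 pred=T actual=T -> ctr[0]=3
Ev 7: PC=2 idx=0 pred=T actual=N -> ctr[0]=2
Ev 8: PC=6 idx=0 pred=T actual=T -> ctr[0]=3
Ev 9: PC=1 idx=1 pred=T actual=T -> ctr[1]=3
Ev 10: PC=1 idx=1 pred=T actual=T -> ctr[1]=3
Ev 11: PC=2 idx=0 pred=T actual=T -> ctr[0]=3
Ev 12: PC=1 idx=1 pred=T actual=T -> ctr[1]=3
Ev 13: PC=1 idx=1 pred=T actual=T -> ctr[1]=3
Ev 14: PC=6 idx=0 pred=T actual=T -> ctr[0]=3

Answer: 3 3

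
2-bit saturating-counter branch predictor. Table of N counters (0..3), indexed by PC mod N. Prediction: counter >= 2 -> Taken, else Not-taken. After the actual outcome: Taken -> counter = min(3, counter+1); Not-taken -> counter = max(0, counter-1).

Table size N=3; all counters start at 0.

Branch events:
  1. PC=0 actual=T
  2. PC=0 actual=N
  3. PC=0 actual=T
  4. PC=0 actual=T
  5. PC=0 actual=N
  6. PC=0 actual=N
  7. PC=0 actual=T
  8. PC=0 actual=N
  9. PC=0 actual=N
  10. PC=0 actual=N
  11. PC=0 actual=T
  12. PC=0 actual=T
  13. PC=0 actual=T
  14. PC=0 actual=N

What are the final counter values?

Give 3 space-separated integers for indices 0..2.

Answer: 2 0 0

Derivation:
Ev 1: PC=0 idx=0 pred=N actual=T -> ctr[0]=1
Ev 2: PC=0 idx=0 pred=N actual=N -> ctr[0]=0
Ev 3: PC=0 idx=0 pred=N actual=T -> ctr[0]=1
Ev 4: PC=0 idx=0 pred=N actual=T -> ctr[0]=2
Ev 5: PC=0 idx=0 pred=T actual=N -> ctr[0]=1
Ev 6: PC=0 idx=0 pred=N actual=N -> ctr[0]=0
Ev 7: PC=0 idx=0 pred=N actual=T -> ctr[0]=1
Ev 8: PC=0 idx=0 pred=N actual=N -> ctr[0]=0
Ev 9: PC=0 idx=0 pred=N actual=N -> ctr[0]=0
Ev 10: PC=0 idx=0 pred=N actual=N -> ctr[0]=0
Ev 11: PC=0 idx=0 pred=N actual=T -> ctr[0]=1
Ev 12: PC=0 idx=0 pred=N actual=T -> ctr[0]=2
Ev 13: PC=0 idx=0 pred=T actual=T -> ctr[0]=3
Ev 14: PC=0 idx=0 pred=T actual=N -> ctr[0]=2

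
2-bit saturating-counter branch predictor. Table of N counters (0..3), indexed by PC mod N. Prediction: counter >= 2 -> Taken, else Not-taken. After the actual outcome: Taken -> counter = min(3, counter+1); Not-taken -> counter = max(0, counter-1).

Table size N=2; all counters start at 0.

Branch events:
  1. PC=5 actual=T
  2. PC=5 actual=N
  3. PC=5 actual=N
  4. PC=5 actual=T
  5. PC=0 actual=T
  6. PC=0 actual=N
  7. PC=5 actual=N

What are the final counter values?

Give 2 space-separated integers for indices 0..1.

Ev 1: PC=5 idx=1 pred=N actual=T -> ctr[1]=1
Ev 2: PC=5 idx=1 pred=N actual=N -> ctr[1]=0
Ev 3: PC=5 idx=1 pred=N actual=N -> ctr[1]=0
Ev 4: PC=5 idx=1 pred=N actual=T -> ctr[1]=1
Ev 5: PC=0 idx=0 pred=N actual=T -> ctr[0]=1
Ev 6: PC=0 idx=0 pred=N actual=N -> ctr[0]=0
Ev 7: PC=5 idx=1 pred=N actual=N -> ctr[1]=0

Answer: 0 0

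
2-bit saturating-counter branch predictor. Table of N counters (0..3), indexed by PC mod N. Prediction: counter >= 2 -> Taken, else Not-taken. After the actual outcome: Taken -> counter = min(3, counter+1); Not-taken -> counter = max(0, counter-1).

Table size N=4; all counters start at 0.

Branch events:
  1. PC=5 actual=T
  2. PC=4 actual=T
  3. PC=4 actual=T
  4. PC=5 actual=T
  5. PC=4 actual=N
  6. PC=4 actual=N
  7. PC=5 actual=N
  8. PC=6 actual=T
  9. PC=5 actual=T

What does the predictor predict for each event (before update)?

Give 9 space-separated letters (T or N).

Answer: N N N N T N T N N

Derivation:
Ev 1: PC=5 idx=1 pred=N actual=T -> ctr[1]=1
Ev 2: PC=4 idx=0 pred=N actual=T -> ctr[0]=1
Ev 3: PC=4 idx=0 pred=N actual=T -> ctr[0]=2
Ev 4: PC=5 idx=1 pred=N actual=T -> ctr[1]=2
Ev 5: PC=4 idx=0 pred=T actual=N -> ctr[0]=1
Ev 6: PC=4 idx=0 pred=N actual=N -> ctr[0]=0
Ev 7: PC=5 idx=1 pred=T actual=N -> ctr[1]=1
Ev 8: PC=6 idx=2 pred=N actual=T -> ctr[2]=1
Ev 9: PC=5 idx=1 pred=N actual=T -> ctr[1]=2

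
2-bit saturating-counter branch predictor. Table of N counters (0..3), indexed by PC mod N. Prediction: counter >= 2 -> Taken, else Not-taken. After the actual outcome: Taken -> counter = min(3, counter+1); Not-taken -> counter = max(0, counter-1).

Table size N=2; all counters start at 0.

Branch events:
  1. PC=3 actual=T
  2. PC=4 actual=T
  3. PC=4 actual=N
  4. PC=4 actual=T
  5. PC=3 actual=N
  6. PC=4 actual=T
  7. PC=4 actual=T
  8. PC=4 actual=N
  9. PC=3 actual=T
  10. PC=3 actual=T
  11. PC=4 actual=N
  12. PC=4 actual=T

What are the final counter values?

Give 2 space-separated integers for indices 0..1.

Answer: 2 2

Derivation:
Ev 1: PC=3 idx=1 pred=N actual=T -> ctr[1]=1
Ev 2: PC=4 idx=0 pred=N actual=T -> ctr[0]=1
Ev 3: PC=4 idx=0 pred=N actual=N -> ctr[0]=0
Ev 4: PC=4 idx=0 pred=N actual=T -> ctr[0]=1
Ev 5: PC=3 idx=1 pred=N actual=N -> ctr[1]=0
Ev 6: PC=4 idx=0 pred=N actual=T -> ctr[0]=2
Ev 7: PC=4 idx=0 pred=T actual=T -> ctr[0]=3
Ev 8: PC=4 idx=0 pred=T actual=N -> ctr[0]=2
Ev 9: PC=3 idx=1 pred=N actual=T -> ctr[1]=1
Ev 10: PC=3 idx=1 pred=N actual=T -> ctr[1]=2
Ev 11: PC=4 idx=0 pred=T actual=N -> ctr[0]=1
Ev 12: PC=4 idx=0 pred=N actual=T -> ctr[0]=2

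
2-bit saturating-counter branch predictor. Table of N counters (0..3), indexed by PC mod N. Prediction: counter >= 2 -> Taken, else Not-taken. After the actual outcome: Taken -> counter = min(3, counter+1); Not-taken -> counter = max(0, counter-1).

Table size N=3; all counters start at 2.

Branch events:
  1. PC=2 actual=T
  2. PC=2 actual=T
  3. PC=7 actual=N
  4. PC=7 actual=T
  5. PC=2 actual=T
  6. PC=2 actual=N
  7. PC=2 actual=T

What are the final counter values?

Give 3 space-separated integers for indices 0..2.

Answer: 2 2 3

Derivation:
Ev 1: PC=2 idx=2 pred=T actual=T -> ctr[2]=3
Ev 2: PC=2 idx=2 pred=T actual=T -> ctr[2]=3
Ev 3: PC=7 idx=1 pred=T actual=N -> ctr[1]=1
Ev 4: PC=7 idx=1 pred=N actual=T -> ctr[1]=2
Ev 5: PC=2 idx=2 pred=T actual=T -> ctr[2]=3
Ev 6: PC=2 idx=2 pred=T actual=N -> ctr[2]=2
Ev 7: PC=2 idx=2 pred=T actual=T -> ctr[2]=3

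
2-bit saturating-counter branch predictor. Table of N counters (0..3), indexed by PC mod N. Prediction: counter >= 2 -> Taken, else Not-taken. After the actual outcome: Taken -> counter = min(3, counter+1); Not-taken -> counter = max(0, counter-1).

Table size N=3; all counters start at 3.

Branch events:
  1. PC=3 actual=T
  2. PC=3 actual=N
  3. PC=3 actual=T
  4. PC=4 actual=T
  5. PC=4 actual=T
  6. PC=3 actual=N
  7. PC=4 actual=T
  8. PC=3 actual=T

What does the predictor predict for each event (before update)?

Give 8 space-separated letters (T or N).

Ev 1: PC=3 idx=0 pred=T actual=T -> ctr[0]=3
Ev 2: PC=3 idx=0 pred=T actual=N -> ctr[0]=2
Ev 3: PC=3 idx=0 pred=T actual=T -> ctr[0]=3
Ev 4: PC=4 idx=1 pred=T actual=T -> ctr[1]=3
Ev 5: PC=4 idx=1 pred=T actual=T -> ctr[1]=3
Ev 6: PC=3 idx=0 pred=T actual=N -> ctr[0]=2
Ev 7: PC=4 idx=1 pred=T actual=T -> ctr[1]=3
Ev 8: PC=3 idx=0 pred=T actual=T -> ctr[0]=3

Answer: T T T T T T T T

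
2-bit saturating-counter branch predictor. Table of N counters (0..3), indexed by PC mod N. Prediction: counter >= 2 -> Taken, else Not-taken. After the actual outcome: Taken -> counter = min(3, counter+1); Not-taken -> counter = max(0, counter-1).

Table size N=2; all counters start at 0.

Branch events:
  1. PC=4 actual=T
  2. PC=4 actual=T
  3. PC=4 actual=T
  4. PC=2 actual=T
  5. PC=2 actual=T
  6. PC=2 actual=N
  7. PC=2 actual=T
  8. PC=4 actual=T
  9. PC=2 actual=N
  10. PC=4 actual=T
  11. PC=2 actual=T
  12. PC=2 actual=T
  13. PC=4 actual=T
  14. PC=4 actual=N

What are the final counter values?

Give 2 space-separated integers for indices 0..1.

Answer: 2 0

Derivation:
Ev 1: PC=4 idx=0 pred=N actual=T -> ctr[0]=1
Ev 2: PC=4 idx=0 pred=N actual=T -> ctr[0]=2
Ev 3: PC=4 idx=0 pred=T actual=T -> ctr[0]=3
Ev 4: PC=2 idx=0 pred=T actual=T -> ctr[0]=3
Ev 5: PC=2 idx=0 pred=T actual=T -> ctr[0]=3
Ev 6: PC=2 idx=0 pred=T actual=N -> ctr[0]=2
Ev 7: PC=2 idx=0 pred=T actual=T -> ctr[0]=3
Ev 8: PC=4 idx=0 pred=T actual=T -> ctr[0]=3
Ev 9: PC=2 idx=0 pred=T actual=N -> ctr[0]=2
Ev 10: PC=4 idx=0 pred=T actual=T -> ctr[0]=3
Ev 11: PC=2 idx=0 pred=T actual=T -> ctr[0]=3
Ev 12: PC=2 idx=0 pred=T actual=T -> ctr[0]=3
Ev 13: PC=4 idx=0 pred=T actual=T -> ctr[0]=3
Ev 14: PC=4 idx=0 pred=T actual=N -> ctr[0]=2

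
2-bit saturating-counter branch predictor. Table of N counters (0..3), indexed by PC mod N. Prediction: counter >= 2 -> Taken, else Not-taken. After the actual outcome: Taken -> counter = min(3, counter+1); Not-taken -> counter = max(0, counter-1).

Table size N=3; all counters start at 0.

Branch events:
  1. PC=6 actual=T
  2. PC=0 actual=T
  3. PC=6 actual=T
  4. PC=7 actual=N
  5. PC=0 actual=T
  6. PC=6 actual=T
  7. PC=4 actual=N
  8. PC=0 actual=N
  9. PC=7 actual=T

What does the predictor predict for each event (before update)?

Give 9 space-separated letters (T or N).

Answer: N N T N T T N T N

Derivation:
Ev 1: PC=6 idx=0 pred=N actual=T -> ctr[0]=1
Ev 2: PC=0 idx=0 pred=N actual=T -> ctr[0]=2
Ev 3: PC=6 idx=0 pred=T actual=T -> ctr[0]=3
Ev 4: PC=7 idx=1 pred=N actual=N -> ctr[1]=0
Ev 5: PC=0 idx=0 pred=T actual=T -> ctr[0]=3
Ev 6: PC=6 idx=0 pred=T actual=T -> ctr[0]=3
Ev 7: PC=4 idx=1 pred=N actual=N -> ctr[1]=0
Ev 8: PC=0 idx=0 pred=T actual=N -> ctr[0]=2
Ev 9: PC=7 idx=1 pred=N actual=T -> ctr[1]=1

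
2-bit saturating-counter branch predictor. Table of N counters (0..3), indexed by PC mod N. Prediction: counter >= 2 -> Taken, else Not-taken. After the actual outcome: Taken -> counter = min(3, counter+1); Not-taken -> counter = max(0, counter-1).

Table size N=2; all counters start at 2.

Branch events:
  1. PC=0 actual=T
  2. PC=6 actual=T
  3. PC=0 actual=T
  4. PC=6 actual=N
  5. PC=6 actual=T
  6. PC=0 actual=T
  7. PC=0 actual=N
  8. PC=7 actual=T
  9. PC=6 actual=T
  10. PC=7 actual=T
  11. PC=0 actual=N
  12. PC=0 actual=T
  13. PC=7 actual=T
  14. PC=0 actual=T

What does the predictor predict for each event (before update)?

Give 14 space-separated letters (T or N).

Ev 1: PC=0 idx=0 pred=T actual=T -> ctr[0]=3
Ev 2: PC=6 idx=0 pred=T actual=T -> ctr[0]=3
Ev 3: PC=0 idx=0 pred=T actual=T -> ctr[0]=3
Ev 4: PC=6 idx=0 pred=T actual=N -> ctr[0]=2
Ev 5: PC=6 idx=0 pred=T actual=T -> ctr[0]=3
Ev 6: PC=0 idx=0 pred=T actual=T -> ctr[0]=3
Ev 7: PC=0 idx=0 pred=T actual=N -> ctr[0]=2
Ev 8: PC=7 idx=1 pred=T actual=T -> ctr[1]=3
Ev 9: PC=6 idx=0 pred=T actual=T -> ctr[0]=3
Ev 10: PC=7 idx=1 pred=T actual=T -> ctr[1]=3
Ev 11: PC=0 idx=0 pred=T actual=N -> ctr[0]=2
Ev 12: PC=0 idx=0 pred=T actual=T -> ctr[0]=3
Ev 13: PC=7 idx=1 pred=T actual=T -> ctr[1]=3
Ev 14: PC=0 idx=0 pred=T actual=T -> ctr[0]=3

Answer: T T T T T T T T T T T T T T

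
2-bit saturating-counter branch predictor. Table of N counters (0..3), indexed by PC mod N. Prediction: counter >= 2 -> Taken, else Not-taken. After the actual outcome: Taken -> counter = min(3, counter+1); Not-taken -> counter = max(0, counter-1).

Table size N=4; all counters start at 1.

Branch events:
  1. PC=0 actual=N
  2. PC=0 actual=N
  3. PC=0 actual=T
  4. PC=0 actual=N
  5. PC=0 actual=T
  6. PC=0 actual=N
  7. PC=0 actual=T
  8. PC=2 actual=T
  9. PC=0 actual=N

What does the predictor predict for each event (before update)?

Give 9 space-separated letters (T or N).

Ev 1: PC=0 idx=0 pred=N actual=N -> ctr[0]=0
Ev 2: PC=0 idx=0 pred=N actual=N -> ctr[0]=0
Ev 3: PC=0 idx=0 pred=N actual=T -> ctr[0]=1
Ev 4: PC=0 idx=0 pred=N actual=N -> ctr[0]=0
Ev 5: PC=0 idx=0 pred=N actual=T -> ctr[0]=1
Ev 6: PC=0 idx=0 pred=N actual=N -> ctr[0]=0
Ev 7: PC=0 idx=0 pred=N actual=T -> ctr[0]=1
Ev 8: PC=2 idx=2 pred=N actual=T -> ctr[2]=2
Ev 9: PC=0 idx=0 pred=N actual=N -> ctr[0]=0

Answer: N N N N N N N N N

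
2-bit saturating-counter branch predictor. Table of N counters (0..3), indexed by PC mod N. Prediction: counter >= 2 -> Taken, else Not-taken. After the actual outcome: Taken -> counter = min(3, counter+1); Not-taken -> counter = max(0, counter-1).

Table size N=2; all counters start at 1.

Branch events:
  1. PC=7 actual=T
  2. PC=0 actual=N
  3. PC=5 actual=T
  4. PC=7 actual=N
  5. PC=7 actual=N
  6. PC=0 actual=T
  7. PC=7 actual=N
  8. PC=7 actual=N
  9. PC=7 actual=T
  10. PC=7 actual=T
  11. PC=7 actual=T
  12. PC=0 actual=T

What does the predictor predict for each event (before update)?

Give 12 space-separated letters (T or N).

Ev 1: PC=7 idx=1 pred=N actual=T -> ctr[1]=2
Ev 2: PC=0 idx=0 pred=N actual=N -> ctr[0]=0
Ev 3: PC=5 idx=1 pred=T actual=T -> ctr[1]=3
Ev 4: PC=7 idx=1 pred=T actual=N -> ctr[1]=2
Ev 5: PC=7 idx=1 pred=T actual=N -> ctr[1]=1
Ev 6: PC=0 idx=0 pred=N actual=T -> ctr[0]=1
Ev 7: PC=7 idx=1 pred=N actual=N -> ctr[1]=0
Ev 8: PC=7 idx=1 pred=N actual=N -> ctr[1]=0
Ev 9: PC=7 idx=1 pred=N actual=T -> ctr[1]=1
Ev 10: PC=7 idx=1 pred=N actual=T -> ctr[1]=2
Ev 11: PC=7 idx=1 pred=T actual=T -> ctr[1]=3
Ev 12: PC=0 idx=0 pred=N actual=T -> ctr[0]=2

Answer: N N T T T N N N N N T N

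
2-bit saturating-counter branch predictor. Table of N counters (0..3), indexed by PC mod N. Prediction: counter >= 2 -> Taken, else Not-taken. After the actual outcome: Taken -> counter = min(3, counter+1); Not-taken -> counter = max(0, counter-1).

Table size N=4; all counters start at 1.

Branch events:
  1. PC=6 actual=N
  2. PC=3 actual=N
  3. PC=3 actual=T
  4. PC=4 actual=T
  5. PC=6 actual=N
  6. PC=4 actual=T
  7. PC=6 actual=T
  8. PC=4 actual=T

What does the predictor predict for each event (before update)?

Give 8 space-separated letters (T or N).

Answer: N N N N N T N T

Derivation:
Ev 1: PC=6 idx=2 pred=N actual=N -> ctr[2]=0
Ev 2: PC=3 idx=3 pred=N actual=N -> ctr[3]=0
Ev 3: PC=3 idx=3 pred=N actual=T -> ctr[3]=1
Ev 4: PC=4 idx=0 pred=N actual=T -> ctr[0]=2
Ev 5: PC=6 idx=2 pred=N actual=N -> ctr[2]=0
Ev 6: PC=4 idx=0 pred=T actual=T -> ctr[0]=3
Ev 7: PC=6 idx=2 pred=N actual=T -> ctr[2]=1
Ev 8: PC=4 idx=0 pred=T actual=T -> ctr[0]=3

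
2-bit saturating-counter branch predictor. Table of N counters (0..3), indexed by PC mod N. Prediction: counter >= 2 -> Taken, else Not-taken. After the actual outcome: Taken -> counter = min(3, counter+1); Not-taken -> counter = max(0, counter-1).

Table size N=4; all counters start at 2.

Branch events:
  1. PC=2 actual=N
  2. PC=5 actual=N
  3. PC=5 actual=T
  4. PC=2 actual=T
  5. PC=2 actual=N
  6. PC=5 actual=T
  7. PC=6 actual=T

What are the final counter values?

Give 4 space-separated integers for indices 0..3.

Ev 1: PC=2 idx=2 pred=T actual=N -> ctr[2]=1
Ev 2: PC=5 idx=1 pred=T actual=N -> ctr[1]=1
Ev 3: PC=5 idx=1 pred=N actual=T -> ctr[1]=2
Ev 4: PC=2 idx=2 pred=N actual=T -> ctr[2]=2
Ev 5: PC=2 idx=2 pred=T actual=N -> ctr[2]=1
Ev 6: PC=5 idx=1 pred=T actual=T -> ctr[1]=3
Ev 7: PC=6 idx=2 pred=N actual=T -> ctr[2]=2

Answer: 2 3 2 2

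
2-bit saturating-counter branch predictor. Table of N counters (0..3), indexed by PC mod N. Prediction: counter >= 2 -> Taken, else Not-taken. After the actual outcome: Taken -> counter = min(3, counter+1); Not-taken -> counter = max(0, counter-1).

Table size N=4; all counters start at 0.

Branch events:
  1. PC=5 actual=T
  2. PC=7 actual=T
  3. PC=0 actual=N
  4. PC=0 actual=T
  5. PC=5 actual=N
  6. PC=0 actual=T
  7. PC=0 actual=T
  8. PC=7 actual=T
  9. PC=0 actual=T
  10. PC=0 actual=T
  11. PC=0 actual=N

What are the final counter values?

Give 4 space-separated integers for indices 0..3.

Ev 1: PC=5 idx=1 pred=N actual=T -> ctr[1]=1
Ev 2: PC=7 idx=3 pred=N actual=T -> ctr[3]=1
Ev 3: PC=0 idx=0 pred=N actual=N -> ctr[0]=0
Ev 4: PC=0 idx=0 pred=N actual=T -> ctr[0]=1
Ev 5: PC=5 idx=1 pred=N actual=N -> ctr[1]=0
Ev 6: PC=0 idx=0 pred=N actual=T -> ctr[0]=2
Ev 7: PC=0 idx=0 pred=T actual=T -> ctr[0]=3
Ev 8: PC=7 idx=3 pred=N actual=T -> ctr[3]=2
Ev 9: PC=0 idx=0 pred=T actual=T -> ctr[0]=3
Ev 10: PC=0 idx=0 pred=T actual=T -> ctr[0]=3
Ev 11: PC=0 idx=0 pred=T actual=N -> ctr[0]=2

Answer: 2 0 0 2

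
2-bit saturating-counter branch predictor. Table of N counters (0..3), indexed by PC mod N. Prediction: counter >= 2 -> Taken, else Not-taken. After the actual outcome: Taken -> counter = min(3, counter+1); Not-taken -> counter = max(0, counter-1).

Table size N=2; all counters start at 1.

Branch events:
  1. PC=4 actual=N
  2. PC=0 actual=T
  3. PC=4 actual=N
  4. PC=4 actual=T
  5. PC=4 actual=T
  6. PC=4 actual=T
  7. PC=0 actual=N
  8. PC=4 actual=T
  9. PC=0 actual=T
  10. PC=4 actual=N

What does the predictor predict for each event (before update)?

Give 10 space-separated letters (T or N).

Answer: N N N N N T T T T T

Derivation:
Ev 1: PC=4 idx=0 pred=N actual=N -> ctr[0]=0
Ev 2: PC=0 idx=0 pred=N actual=T -> ctr[0]=1
Ev 3: PC=4 idx=0 pred=N actual=N -> ctr[0]=0
Ev 4: PC=4 idx=0 pred=N actual=T -> ctr[0]=1
Ev 5: PC=4 idx=0 pred=N actual=T -> ctr[0]=2
Ev 6: PC=4 idx=0 pred=T actual=T -> ctr[0]=3
Ev 7: PC=0 idx=0 pred=T actual=N -> ctr[0]=2
Ev 8: PC=4 idx=0 pred=T actual=T -> ctr[0]=3
Ev 9: PC=0 idx=0 pred=T actual=T -> ctr[0]=3
Ev 10: PC=4 idx=0 pred=T actual=N -> ctr[0]=2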